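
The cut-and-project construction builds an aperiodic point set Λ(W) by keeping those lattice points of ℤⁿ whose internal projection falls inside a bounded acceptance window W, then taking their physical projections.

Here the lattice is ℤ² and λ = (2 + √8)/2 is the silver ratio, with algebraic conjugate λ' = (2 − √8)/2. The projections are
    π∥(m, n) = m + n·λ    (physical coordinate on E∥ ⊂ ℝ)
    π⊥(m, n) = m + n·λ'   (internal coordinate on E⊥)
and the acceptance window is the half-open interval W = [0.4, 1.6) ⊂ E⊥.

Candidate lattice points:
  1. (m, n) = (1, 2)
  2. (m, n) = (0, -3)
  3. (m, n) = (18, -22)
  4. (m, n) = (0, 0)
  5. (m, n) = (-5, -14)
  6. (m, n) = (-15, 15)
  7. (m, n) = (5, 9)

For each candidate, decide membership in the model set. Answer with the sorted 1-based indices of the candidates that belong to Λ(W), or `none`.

2, 5, 7

Numerically λ ≈ 2.41421 and λ' = −1/λ ≈ -0.41421.
candidate 1: (m,n)=(1,2) → π∥ = 1+2·λ ≈ 5.82843, π⊥ = 1+2·λ' ≈ 0.17157 ∉ [0.4, 1.6) ⇒ out
candidate 2: (m,n)=(0,-3) → π∥ = 0-3·λ ≈ -7.24264, π⊥ = 0-3·λ' ≈ 1.24264 ∈ [0.4, 1.6) ⇒ IN Λ
candidate 3: (m,n)=(18,-22) → π∥ = 18-22·λ ≈ -35.11270, π⊥ = 18-22·λ' ≈ 27.11270 ∉ [0.4, 1.6) ⇒ out
candidate 4: (m,n)=(0,0) → π∥ = 0+0·λ ≈ 0.00000, π⊥ = 0+0·λ' ≈ 0.00000 ∉ [0.4, 1.6) ⇒ out
candidate 5: (m,n)=(-5,-14) → π∥ = -5-14·λ ≈ -38.79899, π⊥ = -5-14·λ' ≈ 0.79899 ∈ [0.4, 1.6) ⇒ IN Λ
candidate 6: (m,n)=(-15,15) → π∥ = -15+15·λ ≈ 21.21320, π⊥ = -15+15·λ' ≈ -21.21320 ∉ [0.4, 1.6) ⇒ out
candidate 7: (m,n)=(5,9) → π∥ = 5+9·λ ≈ 26.72792, π⊥ = 5+9·λ' ≈ 1.27208 ∈ [0.4, 1.6) ⇒ IN Λ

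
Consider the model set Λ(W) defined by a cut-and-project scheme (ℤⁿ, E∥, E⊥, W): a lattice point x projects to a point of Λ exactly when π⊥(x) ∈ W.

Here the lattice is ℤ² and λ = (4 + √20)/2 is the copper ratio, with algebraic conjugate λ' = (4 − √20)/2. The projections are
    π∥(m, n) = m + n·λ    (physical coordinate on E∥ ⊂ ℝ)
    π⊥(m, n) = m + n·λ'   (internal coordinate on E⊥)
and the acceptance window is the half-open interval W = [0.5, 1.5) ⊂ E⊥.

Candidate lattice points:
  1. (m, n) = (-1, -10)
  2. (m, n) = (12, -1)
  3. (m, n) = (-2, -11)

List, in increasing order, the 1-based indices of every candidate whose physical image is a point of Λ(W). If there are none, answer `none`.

λ' = (4−√20)/2 ≈ -0.23607.
[1] lift (-1,-10): star map gives 1.36068; window check 0.5 ≤ 1.36068 < 1.5 is true → IN Λ
[2] lift (12,-1): star map gives 12.23607; window check 0.5 ≤ 12.23607 < 1.5 is false → out
[3] lift (-2,-11): star map gives 0.59675; window check 0.5 ≤ 0.59675 < 1.5 is true → IN Λ

1, 3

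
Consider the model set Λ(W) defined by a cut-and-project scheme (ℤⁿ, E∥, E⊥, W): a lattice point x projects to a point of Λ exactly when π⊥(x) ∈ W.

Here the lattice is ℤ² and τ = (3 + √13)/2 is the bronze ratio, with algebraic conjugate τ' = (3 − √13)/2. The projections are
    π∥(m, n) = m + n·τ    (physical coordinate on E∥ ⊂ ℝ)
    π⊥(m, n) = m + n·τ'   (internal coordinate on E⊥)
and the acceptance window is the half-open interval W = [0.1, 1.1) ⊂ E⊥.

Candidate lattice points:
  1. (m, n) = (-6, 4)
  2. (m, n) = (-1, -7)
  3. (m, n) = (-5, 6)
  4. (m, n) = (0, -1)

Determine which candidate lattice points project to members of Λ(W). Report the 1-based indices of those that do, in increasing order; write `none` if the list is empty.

4

Compute τ' = (3−√13)/2 = -0.30278, so π⊥(m,n) = m -0.30278·n.
[1] lift (-6,4): star map gives -7.21110; window check 0.1 ≤ -7.21110 < 1.1 is false → out
[2] lift (-1,-7): star map gives 1.11943; window check 0.1 ≤ 1.11943 < 1.1 is false → out
[3] lift (-5,6): star map gives -6.81665; window check 0.1 ≤ -6.81665 < 1.1 is false → out
[4] lift (0,-1): star map gives 0.30278; window check 0.1 ≤ 0.30278 < 1.1 is true → IN Λ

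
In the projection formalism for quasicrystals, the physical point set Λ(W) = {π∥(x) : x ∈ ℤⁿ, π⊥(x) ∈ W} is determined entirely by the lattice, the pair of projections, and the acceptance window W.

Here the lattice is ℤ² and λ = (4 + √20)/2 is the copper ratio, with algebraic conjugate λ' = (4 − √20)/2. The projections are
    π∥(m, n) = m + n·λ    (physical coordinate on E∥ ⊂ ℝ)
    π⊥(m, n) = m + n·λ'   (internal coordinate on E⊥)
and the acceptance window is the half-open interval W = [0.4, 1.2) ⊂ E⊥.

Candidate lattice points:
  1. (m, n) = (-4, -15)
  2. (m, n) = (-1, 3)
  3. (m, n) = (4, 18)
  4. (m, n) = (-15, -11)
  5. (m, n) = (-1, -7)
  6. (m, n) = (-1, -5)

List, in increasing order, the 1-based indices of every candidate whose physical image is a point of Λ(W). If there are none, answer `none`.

Numerically λ ≈ 4.23607 and λ' = −1/λ ≈ -0.23607.
[1] lift (-4,-15): star map gives -0.45898; window check 0.4 ≤ -0.45898 < 1.2 is false → out
[2] lift (-1,3): star map gives -1.70820; window check 0.4 ≤ -1.70820 < 1.2 is false → out
[3] lift (4,18): star map gives -0.24922; window check 0.4 ≤ -0.24922 < 1.2 is false → out
[4] lift (-15,-11): star map gives -12.40325; window check 0.4 ≤ -12.40325 < 1.2 is false → out
[5] lift (-1,-7): star map gives 0.65248; window check 0.4 ≤ 0.65248 < 1.2 is true → IN Λ
[6] lift (-1,-5): star map gives 0.18034; window check 0.4 ≤ 0.18034 < 1.2 is false → out

5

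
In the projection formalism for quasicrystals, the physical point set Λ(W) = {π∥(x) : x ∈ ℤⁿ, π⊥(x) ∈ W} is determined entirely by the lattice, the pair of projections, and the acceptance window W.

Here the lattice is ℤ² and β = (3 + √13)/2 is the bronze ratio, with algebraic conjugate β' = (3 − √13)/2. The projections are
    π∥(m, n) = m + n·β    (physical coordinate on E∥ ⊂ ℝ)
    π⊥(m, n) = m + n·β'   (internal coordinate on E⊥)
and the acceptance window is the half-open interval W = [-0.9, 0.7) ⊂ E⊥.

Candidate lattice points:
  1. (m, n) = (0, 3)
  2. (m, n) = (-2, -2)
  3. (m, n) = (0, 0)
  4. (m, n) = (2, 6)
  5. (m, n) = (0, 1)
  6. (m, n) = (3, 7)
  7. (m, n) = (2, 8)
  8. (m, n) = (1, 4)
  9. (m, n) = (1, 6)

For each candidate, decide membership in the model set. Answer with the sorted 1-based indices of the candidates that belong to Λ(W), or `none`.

3, 4, 5, 7, 8, 9

β' = (3−√13)/2 ≈ -0.302776.
candidate 1: (m,n)=(0,3) → π∥ = 0+3·β ≈ 9.908327, π⊥ = 0+3·β' ≈ -0.908327 ∉ [-0.9, 0.7) ⇒ out
candidate 2: (m,n)=(-2,-2) → π∥ = -2-2·β ≈ -8.605551, π⊥ = -2-2·β' ≈ -1.394449 ∉ [-0.9, 0.7) ⇒ out
candidate 3: (m,n)=(0,0) → π∥ = 0+0·β ≈ 0.000000, π⊥ = 0+0·β' ≈ 0.000000 ∈ [-0.9, 0.7) ⇒ IN Λ
candidate 4: (m,n)=(2,6) → π∥ = 2+6·β ≈ 21.816654, π⊥ = 2+6·β' ≈ 0.183346 ∈ [-0.9, 0.7) ⇒ IN Λ
candidate 5: (m,n)=(0,1) → π∥ = 0+1·β ≈ 3.302776, π⊥ = 0+1·β' ≈ -0.302776 ∈ [-0.9, 0.7) ⇒ IN Λ
candidate 6: (m,n)=(3,7) → π∥ = 3+7·β ≈ 26.119429, π⊥ = 3+7·β' ≈ 0.880571 ∉ [-0.9, 0.7) ⇒ out
candidate 7: (m,n)=(2,8) → π∥ = 2+8·β ≈ 28.422205, π⊥ = 2+8·β' ≈ -0.422205 ∈ [-0.9, 0.7) ⇒ IN Λ
candidate 8: (m,n)=(1,4) → π∥ = 1+4·β ≈ 14.211103, π⊥ = 1+4·β' ≈ -0.211103 ∈ [-0.9, 0.7) ⇒ IN Λ
candidate 9: (m,n)=(1,6) → π∥ = 1+6·β ≈ 20.816654, π⊥ = 1+6·β' ≈ -0.816654 ∈ [-0.9, 0.7) ⇒ IN Λ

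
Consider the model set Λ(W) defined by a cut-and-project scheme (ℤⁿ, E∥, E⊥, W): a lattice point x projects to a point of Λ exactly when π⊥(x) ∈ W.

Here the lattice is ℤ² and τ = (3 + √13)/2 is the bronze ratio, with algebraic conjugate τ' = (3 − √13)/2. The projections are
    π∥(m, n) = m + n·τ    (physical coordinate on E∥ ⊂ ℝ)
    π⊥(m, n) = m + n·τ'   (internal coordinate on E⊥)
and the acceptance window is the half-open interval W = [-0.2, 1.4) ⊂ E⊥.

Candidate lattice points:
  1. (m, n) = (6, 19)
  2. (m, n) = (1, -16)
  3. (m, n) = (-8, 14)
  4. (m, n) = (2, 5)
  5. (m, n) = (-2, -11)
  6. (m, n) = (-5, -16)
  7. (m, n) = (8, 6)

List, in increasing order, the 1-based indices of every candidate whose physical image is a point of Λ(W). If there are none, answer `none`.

1, 4, 5, 6

Compute τ' = (3−√13)/2 = -0.3028, so π⊥(m,n) = m -0.3028·n.
[1] lift (6,19): star map gives 0.2473; window check -0.2 ≤ 0.2473 < 1.4 is true → IN Λ
[2] lift (1,-16): star map gives 5.8444; window check -0.2 ≤ 5.8444 < 1.4 is false → out
[3] lift (-8,14): star map gives -12.2389; window check -0.2 ≤ -12.2389 < 1.4 is false → out
[4] lift (2,5): star map gives 0.4861; window check -0.2 ≤ 0.4861 < 1.4 is true → IN Λ
[5] lift (-2,-11): star map gives 1.3305; window check -0.2 ≤ 1.3305 < 1.4 is true → IN Λ
[6] lift (-5,-16): star map gives -0.1556; window check -0.2 ≤ -0.1556 < 1.4 is true → IN Λ
[7] lift (8,6): star map gives 6.1833; window check -0.2 ≤ 6.1833 < 1.4 is false → out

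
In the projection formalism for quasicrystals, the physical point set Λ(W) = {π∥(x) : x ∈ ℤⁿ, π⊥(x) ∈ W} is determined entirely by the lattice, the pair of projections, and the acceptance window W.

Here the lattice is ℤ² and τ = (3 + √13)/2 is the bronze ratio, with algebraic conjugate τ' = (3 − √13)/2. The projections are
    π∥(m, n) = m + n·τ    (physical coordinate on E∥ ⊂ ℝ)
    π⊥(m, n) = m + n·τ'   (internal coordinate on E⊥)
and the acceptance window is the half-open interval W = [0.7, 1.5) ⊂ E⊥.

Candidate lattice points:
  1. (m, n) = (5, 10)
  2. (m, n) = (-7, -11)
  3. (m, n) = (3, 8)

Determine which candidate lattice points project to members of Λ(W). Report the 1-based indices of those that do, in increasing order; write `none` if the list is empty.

none

τ' = (3−√13)/2 ≈ -0.302776.
#1 (5,10): internal coord 5 + (10)·τ' = +1.972244; +1.972244 ∉ [0.7, 1.5) → out
#2 (-7,-11): internal coord -7 + (-11)·τ' = -3.669468; -3.669468 ∉ [0.7, 1.5) → out
#3 (3,8): internal coord 3 + (8)·τ' = +0.577795; +0.577795 ∉ [0.7, 1.5) → out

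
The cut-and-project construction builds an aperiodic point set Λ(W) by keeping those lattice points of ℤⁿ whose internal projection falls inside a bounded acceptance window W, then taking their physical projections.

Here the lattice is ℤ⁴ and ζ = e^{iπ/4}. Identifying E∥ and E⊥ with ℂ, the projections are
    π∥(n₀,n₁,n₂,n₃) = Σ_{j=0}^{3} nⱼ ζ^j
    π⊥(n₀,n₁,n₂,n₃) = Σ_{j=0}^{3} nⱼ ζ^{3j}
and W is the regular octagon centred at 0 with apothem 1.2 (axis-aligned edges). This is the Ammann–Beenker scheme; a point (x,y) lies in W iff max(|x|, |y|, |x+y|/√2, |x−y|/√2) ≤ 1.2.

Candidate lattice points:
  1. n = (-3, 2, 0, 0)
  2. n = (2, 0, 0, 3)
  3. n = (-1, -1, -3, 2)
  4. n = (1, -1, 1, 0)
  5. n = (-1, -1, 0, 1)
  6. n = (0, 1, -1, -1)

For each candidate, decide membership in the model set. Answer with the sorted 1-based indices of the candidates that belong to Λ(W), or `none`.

π⊥(n) = n₀ + n₁ζ³ + n₂ζ⁶ + n₃ζ⁹ where ζ = e^{iπ/4}.
candidate 1: n = (-3, 2, 0, 0) → π⊥ ≈ (-4.414214, +1.414214); max(|x|,|y|,|x±y|/√2) = 4.414214 > 1.2 ⇒ ∉ W
candidate 2: n = (2, 0, 0, 3) → π⊥ ≈ (+4.121320, +2.121320); max(|x|,|y|,|x±y|/√2) = 4.414214 > 1.2 ⇒ ∉ W
candidate 3: n = (-1, -1, -3, 2) → π⊥ ≈ (+1.121320, +3.707107); max(|x|,|y|,|x±y|/√2) = 3.707107 > 1.2 ⇒ ∉ W
candidate 4: n = (1, -1, 1, 0) → π⊥ ≈ (+1.707107, -1.707107); max(|x|,|y|,|x±y|/√2) = 2.414214 > 1.2 ⇒ ∉ W
candidate 5: n = (-1, -1, 0, 1) → π⊥ ≈ (+0.414214, +0.000000); max(|x|,|y|,|x±y|/√2) = 0.414214 ≤ 1.2 ⇒ ∈ W
candidate 6: n = (0, 1, -1, -1) → π⊥ ≈ (-1.414214, +1.000000); max(|x|,|y|,|x±y|/√2) = 1.707107 > 1.2 ⇒ ∉ W

5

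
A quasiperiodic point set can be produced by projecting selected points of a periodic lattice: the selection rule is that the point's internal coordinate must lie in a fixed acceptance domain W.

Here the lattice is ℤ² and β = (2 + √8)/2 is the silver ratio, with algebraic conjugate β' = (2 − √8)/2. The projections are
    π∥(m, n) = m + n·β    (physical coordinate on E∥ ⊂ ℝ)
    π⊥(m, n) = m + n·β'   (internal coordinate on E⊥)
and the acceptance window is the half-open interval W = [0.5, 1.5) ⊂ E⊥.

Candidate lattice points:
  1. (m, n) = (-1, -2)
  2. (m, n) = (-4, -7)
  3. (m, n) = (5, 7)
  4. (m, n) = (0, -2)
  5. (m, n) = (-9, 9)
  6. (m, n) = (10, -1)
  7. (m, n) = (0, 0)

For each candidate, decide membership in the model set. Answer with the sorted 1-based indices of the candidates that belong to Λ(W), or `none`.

4

Numerically β ≈ 2.41421 and β' = −1/β ≈ -0.41421.
candidate 1: (m,n)=(-1,-2) → π∥ = -1-2·β ≈ -5.82843, π⊥ = -1-2·β' ≈ -0.17157 ∉ [0.5, 1.5) ⇒ out
candidate 2: (m,n)=(-4,-7) → π∥ = -4-7·β ≈ -20.89949, π⊥ = -4-7·β' ≈ -1.10051 ∉ [0.5, 1.5) ⇒ out
candidate 3: (m,n)=(5,7) → π∥ = 5+7·β ≈ 21.89949, π⊥ = 5+7·β' ≈ 2.10051 ∉ [0.5, 1.5) ⇒ out
candidate 4: (m,n)=(0,-2) → π∥ = 0-2·β ≈ -4.82843, π⊥ = 0-2·β' ≈ 0.82843 ∈ [0.5, 1.5) ⇒ IN Λ
candidate 5: (m,n)=(-9,9) → π∥ = -9+9·β ≈ 12.72792, π⊥ = -9+9·β' ≈ -12.72792 ∉ [0.5, 1.5) ⇒ out
candidate 6: (m,n)=(10,-1) → π∥ = 10-1·β ≈ 7.58579, π⊥ = 10-1·β' ≈ 10.41421 ∉ [0.5, 1.5) ⇒ out
candidate 7: (m,n)=(0,0) → π∥ = 0+0·β ≈ 0.00000, π⊥ = 0+0·β' ≈ 0.00000 ∉ [0.5, 1.5) ⇒ out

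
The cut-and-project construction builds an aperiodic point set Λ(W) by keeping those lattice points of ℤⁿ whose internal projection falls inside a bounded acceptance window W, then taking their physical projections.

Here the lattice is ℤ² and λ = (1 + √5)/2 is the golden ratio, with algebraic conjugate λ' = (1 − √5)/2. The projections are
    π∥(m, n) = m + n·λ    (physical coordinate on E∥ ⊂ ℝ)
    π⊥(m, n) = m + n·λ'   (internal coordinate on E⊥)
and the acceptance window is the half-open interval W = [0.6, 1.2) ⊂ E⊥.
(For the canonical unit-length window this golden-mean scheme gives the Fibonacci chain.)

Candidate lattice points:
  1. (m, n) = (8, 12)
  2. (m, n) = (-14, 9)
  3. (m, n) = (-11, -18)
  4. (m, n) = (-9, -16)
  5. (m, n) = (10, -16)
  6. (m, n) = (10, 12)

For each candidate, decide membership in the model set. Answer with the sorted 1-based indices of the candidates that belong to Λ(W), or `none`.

4

λ' = (1−√5)/2 ≈ -0.6180.
candidate 1: (m,n)=(8,12) → π∥ = 8+12·λ ≈ 27.4164, π⊥ = 8+12·λ' ≈ 0.5836 ∉ [0.6, 1.2) ⇒ out
candidate 2: (m,n)=(-14,9) → π∥ = -14+9·λ ≈ 0.5623, π⊥ = -14+9·λ' ≈ -19.5623 ∉ [0.6, 1.2) ⇒ out
candidate 3: (m,n)=(-11,-18) → π∥ = -11-18·λ ≈ -40.1246, π⊥ = -11-18·λ' ≈ 0.1246 ∉ [0.6, 1.2) ⇒ out
candidate 4: (m,n)=(-9,-16) → π∥ = -9-16·λ ≈ -34.8885, π⊥ = -9-16·λ' ≈ 0.8885 ∈ [0.6, 1.2) ⇒ IN Λ
candidate 5: (m,n)=(10,-16) → π∥ = 10-16·λ ≈ -15.8885, π⊥ = 10-16·λ' ≈ 19.8885 ∉ [0.6, 1.2) ⇒ out
candidate 6: (m,n)=(10,12) → π∥ = 10+12·λ ≈ 29.4164, π⊥ = 10+12·λ' ≈ 2.5836 ∉ [0.6, 1.2) ⇒ out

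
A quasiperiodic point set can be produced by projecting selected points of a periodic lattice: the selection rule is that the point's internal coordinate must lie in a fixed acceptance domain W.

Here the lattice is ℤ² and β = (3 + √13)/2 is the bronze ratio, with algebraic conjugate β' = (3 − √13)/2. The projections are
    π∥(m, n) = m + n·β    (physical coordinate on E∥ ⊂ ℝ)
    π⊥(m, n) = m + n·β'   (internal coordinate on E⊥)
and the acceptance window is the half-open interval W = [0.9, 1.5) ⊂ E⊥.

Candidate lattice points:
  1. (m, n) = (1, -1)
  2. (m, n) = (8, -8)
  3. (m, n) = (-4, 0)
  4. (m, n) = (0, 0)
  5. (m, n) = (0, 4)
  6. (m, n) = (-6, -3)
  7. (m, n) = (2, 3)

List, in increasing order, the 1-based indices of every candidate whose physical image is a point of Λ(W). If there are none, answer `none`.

Compute β' = (3−√13)/2 = -0.30278, so π⊥(m,n) = m -0.30278·n.
#1 (1,-1): internal coord 1 + (-1)·β' = +1.30278; +1.30278 ∈ [0.9, 1.5) → IN Λ
#2 (8,-8): internal coord 8 + (-8)·β' = +10.42221; +10.42221 ∉ [0.9, 1.5) → out
#3 (-4,0): internal coord -4 + (0)·β' = -4.00000; -4.00000 ∉ [0.9, 1.5) → out
#4 (0,0): internal coord 0 + (0)·β' = +0.00000; +0.00000 ∉ [0.9, 1.5) → out
#5 (0,4): internal coord 0 + (4)·β' = -1.21110; -1.21110 ∉ [0.9, 1.5) → out
#6 (-6,-3): internal coord -6 + (-3)·β' = -5.09167; -5.09167 ∉ [0.9, 1.5) → out
#7 (2,3): internal coord 2 + (3)·β' = +1.09167; +1.09167 ∈ [0.9, 1.5) → IN Λ

1, 7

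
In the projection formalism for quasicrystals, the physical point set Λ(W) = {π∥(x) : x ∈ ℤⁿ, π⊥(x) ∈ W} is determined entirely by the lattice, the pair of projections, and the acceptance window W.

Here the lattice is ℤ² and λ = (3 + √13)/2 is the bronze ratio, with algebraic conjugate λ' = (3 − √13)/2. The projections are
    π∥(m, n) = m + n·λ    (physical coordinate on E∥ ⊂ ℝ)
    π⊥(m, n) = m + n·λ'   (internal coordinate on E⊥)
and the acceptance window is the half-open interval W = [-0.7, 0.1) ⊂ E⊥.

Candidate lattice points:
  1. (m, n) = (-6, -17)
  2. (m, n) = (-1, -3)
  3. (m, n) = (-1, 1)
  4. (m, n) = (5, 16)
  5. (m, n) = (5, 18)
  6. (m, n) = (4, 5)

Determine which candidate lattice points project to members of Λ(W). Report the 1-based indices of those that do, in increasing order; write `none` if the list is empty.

Numerically λ ≈ 3.30278 and λ' = −1/λ ≈ -0.30278.
#1 (-6,-17): internal coord -6 + (-17)·λ' = -0.85281; -0.85281 ∉ [-0.7, 0.1) → out
#2 (-1,-3): internal coord -1 + (-3)·λ' = -0.09167; -0.09167 ∈ [-0.7, 0.1) → IN Λ
#3 (-1,1): internal coord -1 + (1)·λ' = -1.30278; -1.30278 ∉ [-0.7, 0.1) → out
#4 (5,16): internal coord 5 + (16)·λ' = +0.15559; +0.15559 ∉ [-0.7, 0.1) → out
#5 (5,18): internal coord 5 + (18)·λ' = -0.44996; -0.44996 ∈ [-0.7, 0.1) → IN Λ
#6 (4,5): internal coord 4 + (5)·λ' = +2.48612; +2.48612 ∉ [-0.7, 0.1) → out

2, 5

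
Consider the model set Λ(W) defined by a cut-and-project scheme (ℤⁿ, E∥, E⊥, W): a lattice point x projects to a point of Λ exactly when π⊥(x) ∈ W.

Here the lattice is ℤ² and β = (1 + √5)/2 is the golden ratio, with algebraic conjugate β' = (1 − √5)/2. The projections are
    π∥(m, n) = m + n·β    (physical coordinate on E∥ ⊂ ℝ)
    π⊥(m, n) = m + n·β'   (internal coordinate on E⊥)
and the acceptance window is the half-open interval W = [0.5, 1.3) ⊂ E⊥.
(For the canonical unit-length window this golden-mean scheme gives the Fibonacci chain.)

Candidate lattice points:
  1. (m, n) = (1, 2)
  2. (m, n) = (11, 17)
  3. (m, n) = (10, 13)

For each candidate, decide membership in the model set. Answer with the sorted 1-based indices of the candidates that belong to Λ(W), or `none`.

none

β' = (1−√5)/2 ≈ -0.6180.
candidate 1: (m,n)=(1,2) → π∥ = 1+2·β ≈ 4.2361, π⊥ = 1+2·β' ≈ -0.2361 ∉ [0.5, 1.3) ⇒ out
candidate 2: (m,n)=(11,17) → π∥ = 11+17·β ≈ 38.5066, π⊥ = 11+17·β' ≈ 0.4934 ∉ [0.5, 1.3) ⇒ out
candidate 3: (m,n)=(10,13) → π∥ = 10+13·β ≈ 31.0344, π⊥ = 10+13·β' ≈ 1.9656 ∉ [0.5, 1.3) ⇒ out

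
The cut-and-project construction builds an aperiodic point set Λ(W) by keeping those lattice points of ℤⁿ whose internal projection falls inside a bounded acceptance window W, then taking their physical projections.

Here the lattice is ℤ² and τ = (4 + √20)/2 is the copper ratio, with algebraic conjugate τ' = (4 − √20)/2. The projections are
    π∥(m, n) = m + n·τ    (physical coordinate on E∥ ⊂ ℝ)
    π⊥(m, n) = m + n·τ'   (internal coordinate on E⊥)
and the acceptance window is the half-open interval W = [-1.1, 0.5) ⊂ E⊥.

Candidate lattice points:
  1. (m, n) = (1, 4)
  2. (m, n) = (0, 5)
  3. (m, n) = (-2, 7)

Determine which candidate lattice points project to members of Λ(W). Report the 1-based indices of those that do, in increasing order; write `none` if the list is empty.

Compute τ' = (4−√20)/2 = -0.2361, so π⊥(m,n) = m -0.2361·n.
#1 (1,4): internal coord 1 + (4)·τ' = +0.0557; +0.0557 ∈ [-1.1, 0.5) → IN Λ
#2 (0,5): internal coord 0 + (5)·τ' = -1.1803; -1.1803 ∉ [-1.1, 0.5) → out
#3 (-2,7): internal coord -2 + (7)·τ' = -3.6525; -3.6525 ∉ [-1.1, 0.5) → out

1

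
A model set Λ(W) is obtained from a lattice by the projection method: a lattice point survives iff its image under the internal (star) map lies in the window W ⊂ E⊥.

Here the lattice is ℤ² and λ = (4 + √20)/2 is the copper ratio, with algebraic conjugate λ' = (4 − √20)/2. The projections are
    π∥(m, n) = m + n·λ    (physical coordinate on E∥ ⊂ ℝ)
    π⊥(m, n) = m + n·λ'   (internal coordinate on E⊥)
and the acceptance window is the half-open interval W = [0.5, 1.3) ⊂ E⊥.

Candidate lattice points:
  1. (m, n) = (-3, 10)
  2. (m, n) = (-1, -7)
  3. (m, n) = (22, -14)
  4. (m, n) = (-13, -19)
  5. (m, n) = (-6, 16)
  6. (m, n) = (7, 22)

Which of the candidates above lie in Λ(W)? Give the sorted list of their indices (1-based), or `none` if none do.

Compute λ' = (4−√20)/2 = -0.2361, so π⊥(m,n) = m -0.2361·n.
#1 (-3,10): internal coord -3 + (10)·λ' = -5.3607; -5.3607 ∉ [0.5, 1.3) → out
#2 (-1,-7): internal coord -1 + (-7)·λ' = +0.6525; +0.6525 ∈ [0.5, 1.3) → IN Λ
#3 (22,-14): internal coord 22 + (-14)·λ' = +25.3050; +25.3050 ∉ [0.5, 1.3) → out
#4 (-13,-19): internal coord -13 + (-19)·λ' = -8.5147; -8.5147 ∉ [0.5, 1.3) → out
#5 (-6,16): internal coord -6 + (16)·λ' = -9.7771; -9.7771 ∉ [0.5, 1.3) → out
#6 (7,22): internal coord 7 + (22)·λ' = +1.8065; +1.8065 ∉ [0.5, 1.3) → out

2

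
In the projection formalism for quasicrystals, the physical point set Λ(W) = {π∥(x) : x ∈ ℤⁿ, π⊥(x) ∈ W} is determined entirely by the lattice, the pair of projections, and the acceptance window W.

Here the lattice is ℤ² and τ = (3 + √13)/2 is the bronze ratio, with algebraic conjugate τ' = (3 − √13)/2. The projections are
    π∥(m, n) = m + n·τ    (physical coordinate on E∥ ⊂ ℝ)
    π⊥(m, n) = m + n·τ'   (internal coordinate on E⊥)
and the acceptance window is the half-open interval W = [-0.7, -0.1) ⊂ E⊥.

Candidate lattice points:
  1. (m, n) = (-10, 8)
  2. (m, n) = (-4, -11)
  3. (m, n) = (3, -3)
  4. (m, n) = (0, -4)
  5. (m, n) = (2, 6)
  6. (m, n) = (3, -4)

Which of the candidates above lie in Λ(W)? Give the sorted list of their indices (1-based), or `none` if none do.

2

Numerically τ ≈ 3.3028 and τ' = −1/τ ≈ -0.3028.
candidate 1: (m,n)=(-10,8) → π∥ = -10+8·τ ≈ 16.4222, π⊥ = -10+8·τ' ≈ -12.4222 ∉ [-0.7, -0.1) ⇒ out
candidate 2: (m,n)=(-4,-11) → π∥ = -4-11·τ ≈ -40.3305, π⊥ = -4-11·τ' ≈ -0.6695 ∈ [-0.7, -0.1) ⇒ IN Λ
candidate 3: (m,n)=(3,-3) → π∥ = 3-3·τ ≈ -6.9083, π⊥ = 3-3·τ' ≈ 3.9083 ∉ [-0.7, -0.1) ⇒ out
candidate 4: (m,n)=(0,-4) → π∥ = 0-4·τ ≈ -13.2111, π⊥ = 0-4·τ' ≈ 1.2111 ∉ [-0.7, -0.1) ⇒ out
candidate 5: (m,n)=(2,6) → π∥ = 2+6·τ ≈ 21.8167, π⊥ = 2+6·τ' ≈ 0.1833 ∉ [-0.7, -0.1) ⇒ out
candidate 6: (m,n)=(3,-4) → π∥ = 3-4·τ ≈ -10.2111, π⊥ = 3-4·τ' ≈ 4.2111 ∉ [-0.7, -0.1) ⇒ out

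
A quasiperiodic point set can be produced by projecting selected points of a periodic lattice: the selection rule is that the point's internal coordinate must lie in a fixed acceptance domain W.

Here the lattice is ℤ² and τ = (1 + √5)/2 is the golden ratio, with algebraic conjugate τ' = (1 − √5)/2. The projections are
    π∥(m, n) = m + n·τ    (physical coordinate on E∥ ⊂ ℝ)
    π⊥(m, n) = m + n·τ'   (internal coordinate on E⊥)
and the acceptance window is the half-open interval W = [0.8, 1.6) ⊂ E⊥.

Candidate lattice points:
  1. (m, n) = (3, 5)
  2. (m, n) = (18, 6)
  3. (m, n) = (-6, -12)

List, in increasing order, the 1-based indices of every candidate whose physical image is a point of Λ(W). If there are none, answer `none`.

Numerically τ ≈ 1.6180 and τ' = −1/τ ≈ -0.6180.
#1 (3,5): internal coord 3 + (5)·τ' = -0.0902; -0.0902 ∉ [0.8, 1.6) → out
#2 (18,6): internal coord 18 + (6)·τ' = +14.2918; +14.2918 ∉ [0.8, 1.6) → out
#3 (-6,-12): internal coord -6 + (-12)·τ' = +1.4164; +1.4164 ∈ [0.8, 1.6) → IN Λ

3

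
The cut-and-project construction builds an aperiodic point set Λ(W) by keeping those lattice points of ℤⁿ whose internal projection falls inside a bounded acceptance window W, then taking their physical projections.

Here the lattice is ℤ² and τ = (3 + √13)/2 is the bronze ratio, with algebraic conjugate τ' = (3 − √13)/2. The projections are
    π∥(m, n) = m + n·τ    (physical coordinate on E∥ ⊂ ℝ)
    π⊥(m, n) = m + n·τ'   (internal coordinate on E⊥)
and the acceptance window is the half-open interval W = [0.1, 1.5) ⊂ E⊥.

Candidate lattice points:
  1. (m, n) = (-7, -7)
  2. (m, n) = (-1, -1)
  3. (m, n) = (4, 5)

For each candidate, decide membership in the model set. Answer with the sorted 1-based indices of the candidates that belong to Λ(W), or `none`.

none

Numerically τ ≈ 3.302776 and τ' = −1/τ ≈ -0.302776.
[1] lift (-7,-7): star map gives -4.880571; window check 0.1 ≤ -4.880571 < 1.5 is false → out
[2] lift (-1,-1): star map gives -0.697224; window check 0.1 ≤ -0.697224 < 1.5 is false → out
[3] lift (4,5): star map gives 2.486122; window check 0.1 ≤ 2.486122 < 1.5 is false → out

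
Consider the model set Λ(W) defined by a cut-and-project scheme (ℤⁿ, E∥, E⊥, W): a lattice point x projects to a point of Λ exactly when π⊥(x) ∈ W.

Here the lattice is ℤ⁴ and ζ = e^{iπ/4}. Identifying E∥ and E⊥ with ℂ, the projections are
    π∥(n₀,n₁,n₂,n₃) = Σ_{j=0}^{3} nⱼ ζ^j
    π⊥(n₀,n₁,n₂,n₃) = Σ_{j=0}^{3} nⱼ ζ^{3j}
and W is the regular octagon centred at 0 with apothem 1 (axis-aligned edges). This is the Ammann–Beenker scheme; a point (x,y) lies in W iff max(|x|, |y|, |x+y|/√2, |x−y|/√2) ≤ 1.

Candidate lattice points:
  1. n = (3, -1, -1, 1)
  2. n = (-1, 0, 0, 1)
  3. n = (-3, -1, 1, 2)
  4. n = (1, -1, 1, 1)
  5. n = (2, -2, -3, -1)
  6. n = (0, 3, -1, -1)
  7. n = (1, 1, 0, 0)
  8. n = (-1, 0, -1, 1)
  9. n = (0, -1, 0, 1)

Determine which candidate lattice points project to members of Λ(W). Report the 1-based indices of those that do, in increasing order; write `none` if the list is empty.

2, 3, 7

π⊥(n) = n₀ + n₁ζ³ + n₂ζ⁶ + n₃ζ⁹ where ζ = e^{iπ/4}.
candidate 1: n = (3, -1, -1, 1) → π⊥ ≈ (+4.4142, +1.0000); max(|x|,|y|,|x±y|/√2) = 4.4142 > 1 ⇒ ∉ W
candidate 2: n = (-1, 0, 0, 1) → π⊥ ≈ (-0.2929, +0.7071); max(|x|,|y|,|x±y|/√2) = 0.7071 ≤ 1 ⇒ ∈ W
candidate 3: n = (-3, -1, 1, 2) → π⊥ ≈ (-0.8787, -0.2929); max(|x|,|y|,|x±y|/√2) = 0.8787 ≤ 1 ⇒ ∈ W
candidate 4: n = (1, -1, 1, 1) → π⊥ ≈ (+2.4142, -1.0000); max(|x|,|y|,|x±y|/√2) = 2.4142 > 1 ⇒ ∉ W
candidate 5: n = (2, -2, -3, -1) → π⊥ ≈ (+2.7071, +0.8787); max(|x|,|y|,|x±y|/√2) = 2.7071 > 1 ⇒ ∉ W
candidate 6: n = (0, 3, -1, -1) → π⊥ ≈ (-2.8284, +2.4142); max(|x|,|y|,|x±y|/√2) = 3.7071 > 1 ⇒ ∉ W
candidate 7: n = (1, 1, 0, 0) → π⊥ ≈ (+0.2929, +0.7071); max(|x|,|y|,|x±y|/√2) = 0.7071 ≤ 1 ⇒ ∈ W
candidate 8: n = (-1, 0, -1, 1) → π⊥ ≈ (-0.2929, +1.7071); max(|x|,|y|,|x±y|/√2) = 1.7071 > 1 ⇒ ∉ W
candidate 9: n = (0, -1, 0, 1) → π⊥ ≈ (+1.4142, +0.0000); max(|x|,|y|,|x±y|/√2) = 1.4142 > 1 ⇒ ∉ W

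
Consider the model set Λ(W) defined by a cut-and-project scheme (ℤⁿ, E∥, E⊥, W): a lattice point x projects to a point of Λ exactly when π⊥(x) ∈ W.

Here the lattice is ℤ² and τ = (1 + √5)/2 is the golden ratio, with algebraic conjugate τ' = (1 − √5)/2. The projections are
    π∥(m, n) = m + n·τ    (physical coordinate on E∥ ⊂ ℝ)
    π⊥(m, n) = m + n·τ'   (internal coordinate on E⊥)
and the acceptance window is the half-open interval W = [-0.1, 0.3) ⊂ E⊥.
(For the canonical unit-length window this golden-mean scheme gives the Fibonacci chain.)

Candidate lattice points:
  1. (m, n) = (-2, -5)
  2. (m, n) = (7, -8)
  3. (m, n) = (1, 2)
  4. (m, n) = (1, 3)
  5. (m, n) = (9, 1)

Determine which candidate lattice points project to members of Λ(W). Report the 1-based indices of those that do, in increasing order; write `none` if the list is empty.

none

Numerically τ ≈ 1.6180 and τ' = −1/τ ≈ -0.6180.
candidate 1: (m,n)=(-2,-5) → π∥ = -2-5·τ ≈ -10.0902, π⊥ = -2-5·τ' ≈ 1.0902 ∉ [-0.1, 0.3) ⇒ out
candidate 2: (m,n)=(7,-8) → π∥ = 7-8·τ ≈ -5.9443, π⊥ = 7-8·τ' ≈ 11.9443 ∉ [-0.1, 0.3) ⇒ out
candidate 3: (m,n)=(1,2) → π∥ = 1+2·τ ≈ 4.2361, π⊥ = 1+2·τ' ≈ -0.2361 ∉ [-0.1, 0.3) ⇒ out
candidate 4: (m,n)=(1,3) → π∥ = 1+3·τ ≈ 5.8541, π⊥ = 1+3·τ' ≈ -0.8541 ∉ [-0.1, 0.3) ⇒ out
candidate 5: (m,n)=(9,1) → π∥ = 9+1·τ ≈ 10.6180, π⊥ = 9+1·τ' ≈ 8.3820 ∉ [-0.1, 0.3) ⇒ out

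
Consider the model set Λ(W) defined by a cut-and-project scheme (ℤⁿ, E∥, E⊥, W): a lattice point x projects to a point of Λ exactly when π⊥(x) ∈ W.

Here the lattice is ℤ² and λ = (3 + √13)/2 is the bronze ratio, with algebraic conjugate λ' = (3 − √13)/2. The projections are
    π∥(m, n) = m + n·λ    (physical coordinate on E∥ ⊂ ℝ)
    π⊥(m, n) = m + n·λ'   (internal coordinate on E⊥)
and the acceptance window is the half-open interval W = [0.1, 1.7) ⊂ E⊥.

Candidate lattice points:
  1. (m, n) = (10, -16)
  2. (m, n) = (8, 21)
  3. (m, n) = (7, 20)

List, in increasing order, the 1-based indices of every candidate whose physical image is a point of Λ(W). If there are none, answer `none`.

2, 3

Compute λ' = (3−√13)/2 = -0.3028, so π⊥(m,n) = m -0.3028·n.
#1 (10,-16): internal coord 10 + (-16)·λ' = +14.8444; +14.8444 ∉ [0.1, 1.7) → out
#2 (8,21): internal coord 8 + (21)·λ' = +1.6417; +1.6417 ∈ [0.1, 1.7) → IN Λ
#3 (7,20): internal coord 7 + (20)·λ' = +0.9445; +0.9445 ∈ [0.1, 1.7) → IN Λ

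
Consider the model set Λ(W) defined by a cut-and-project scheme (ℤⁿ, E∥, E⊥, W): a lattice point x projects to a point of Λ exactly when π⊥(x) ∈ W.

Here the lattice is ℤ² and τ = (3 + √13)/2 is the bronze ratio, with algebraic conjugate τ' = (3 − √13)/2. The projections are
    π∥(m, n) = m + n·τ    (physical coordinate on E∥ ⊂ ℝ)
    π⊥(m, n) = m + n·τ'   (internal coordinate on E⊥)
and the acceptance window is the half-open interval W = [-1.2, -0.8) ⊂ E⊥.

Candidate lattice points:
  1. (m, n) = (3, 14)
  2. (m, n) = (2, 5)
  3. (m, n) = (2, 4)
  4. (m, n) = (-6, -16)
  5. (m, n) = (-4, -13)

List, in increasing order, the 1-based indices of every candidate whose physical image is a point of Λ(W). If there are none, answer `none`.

4

τ' = (3−√13)/2 ≈ -0.30278.
[1] lift (3,14): star map gives -1.23886; window check -1.2 ≤ -1.23886 < -0.8 is false → out
[2] lift (2,5): star map gives 0.48612; window check -1.2 ≤ 0.48612 < -0.8 is false → out
[3] lift (2,4): star map gives 0.78890; window check -1.2 ≤ 0.78890 < -0.8 is false → out
[4] lift (-6,-16): star map gives -1.15559; window check -1.2 ≤ -1.15559 < -0.8 is true → IN Λ
[5] lift (-4,-13): star map gives -0.06392; window check -1.2 ≤ -0.06392 < -0.8 is false → out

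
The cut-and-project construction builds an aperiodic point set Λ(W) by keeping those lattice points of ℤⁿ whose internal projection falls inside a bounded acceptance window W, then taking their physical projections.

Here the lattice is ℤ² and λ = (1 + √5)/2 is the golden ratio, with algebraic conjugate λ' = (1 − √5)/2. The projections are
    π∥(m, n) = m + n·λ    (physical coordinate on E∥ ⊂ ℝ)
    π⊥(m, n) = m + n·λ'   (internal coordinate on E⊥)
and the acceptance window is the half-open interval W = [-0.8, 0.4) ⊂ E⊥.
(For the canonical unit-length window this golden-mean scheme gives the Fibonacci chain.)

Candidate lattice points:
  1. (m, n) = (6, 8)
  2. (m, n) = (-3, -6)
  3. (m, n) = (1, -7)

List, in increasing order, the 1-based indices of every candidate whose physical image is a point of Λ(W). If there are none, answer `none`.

none

Numerically λ ≈ 1.6180 and λ' = −1/λ ≈ -0.6180.
[1] lift (6,8): star map gives 1.0557; window check -0.8 ≤ 1.0557 < 0.4 is false → out
[2] lift (-3,-6): star map gives 0.7082; window check -0.8 ≤ 0.7082 < 0.4 is false → out
[3] lift (1,-7): star map gives 5.3262; window check -0.8 ≤ 5.3262 < 0.4 is false → out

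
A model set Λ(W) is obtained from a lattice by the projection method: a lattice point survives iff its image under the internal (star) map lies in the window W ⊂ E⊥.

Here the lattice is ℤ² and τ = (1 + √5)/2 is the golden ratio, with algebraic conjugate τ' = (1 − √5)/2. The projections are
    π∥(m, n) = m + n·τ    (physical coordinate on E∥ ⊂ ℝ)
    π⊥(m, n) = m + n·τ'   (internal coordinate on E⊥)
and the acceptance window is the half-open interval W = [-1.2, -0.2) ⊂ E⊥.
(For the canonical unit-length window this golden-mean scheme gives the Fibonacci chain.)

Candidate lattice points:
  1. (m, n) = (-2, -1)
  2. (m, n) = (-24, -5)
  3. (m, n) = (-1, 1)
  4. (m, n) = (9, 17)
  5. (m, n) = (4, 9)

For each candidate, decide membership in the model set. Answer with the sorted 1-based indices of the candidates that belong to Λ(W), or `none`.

none

Numerically τ ≈ 1.618034 and τ' = −1/τ ≈ -0.618034.
#1 (-2,-1): internal coord -2 + (-1)·τ' = -1.381966; -1.381966 ∉ [-1.2, -0.2) → out
#2 (-24,-5): internal coord -24 + (-5)·τ' = -20.909830; -20.909830 ∉ [-1.2, -0.2) → out
#3 (-1,1): internal coord -1 + (1)·τ' = -1.618034; -1.618034 ∉ [-1.2, -0.2) → out
#4 (9,17): internal coord 9 + (17)·τ' = -1.506578; -1.506578 ∉ [-1.2, -0.2) → out
#5 (4,9): internal coord 4 + (9)·τ' = -1.562306; -1.562306 ∉ [-1.2, -0.2) → out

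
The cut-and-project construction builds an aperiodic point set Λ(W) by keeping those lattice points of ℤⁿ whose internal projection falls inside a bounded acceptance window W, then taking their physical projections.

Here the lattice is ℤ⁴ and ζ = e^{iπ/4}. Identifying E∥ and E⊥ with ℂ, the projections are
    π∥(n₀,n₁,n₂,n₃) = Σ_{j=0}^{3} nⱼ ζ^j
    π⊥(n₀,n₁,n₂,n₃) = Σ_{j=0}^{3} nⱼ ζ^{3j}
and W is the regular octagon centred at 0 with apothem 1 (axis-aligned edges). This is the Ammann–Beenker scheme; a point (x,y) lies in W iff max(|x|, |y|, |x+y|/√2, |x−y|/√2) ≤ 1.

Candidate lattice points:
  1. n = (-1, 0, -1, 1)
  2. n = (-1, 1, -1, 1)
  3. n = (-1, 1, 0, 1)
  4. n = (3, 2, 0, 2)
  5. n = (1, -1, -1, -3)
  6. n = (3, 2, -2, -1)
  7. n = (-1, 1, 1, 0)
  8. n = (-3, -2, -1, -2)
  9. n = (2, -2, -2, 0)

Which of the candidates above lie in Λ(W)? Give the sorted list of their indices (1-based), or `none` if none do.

Internal map: ζ^{3j} for j=0..3 gives (1,0), (−√2/2,√2/2), (0,−1), (√2/2,√2/2).
candidate 1: n = (-1, 0, -1, 1) → π⊥ ≈ (-0.2929, +1.7071); max(|x|,|y|,|x±y|/√2) = 1.7071 > 1 ⇒ ∉ W
candidate 2: n = (-1, 1, -1, 1) → π⊥ ≈ (-1.0000, +2.4142); max(|x|,|y|,|x±y|/√2) = 2.4142 > 1 ⇒ ∉ W
candidate 3: n = (-1, 1, 0, 1) → π⊥ ≈ (-1.0000, +1.4142); max(|x|,|y|,|x±y|/√2) = 1.7071 > 1 ⇒ ∉ W
candidate 4: n = (3, 2, 0, 2) → π⊥ ≈ (+3.0000, +2.8284); max(|x|,|y|,|x±y|/√2) = 4.1213 > 1 ⇒ ∉ W
candidate 5: n = (1, -1, -1, -3) → π⊥ ≈ (-0.4142, -1.8284); max(|x|,|y|,|x±y|/√2) = 1.8284 > 1 ⇒ ∉ W
candidate 6: n = (3, 2, -2, -1) → π⊥ ≈ (+0.8787, +2.7071); max(|x|,|y|,|x±y|/√2) = 2.7071 > 1 ⇒ ∉ W
candidate 7: n = (-1, 1, 1, 0) → π⊥ ≈ (-1.7071, -0.2929); max(|x|,|y|,|x±y|/√2) = 1.7071 > 1 ⇒ ∉ W
candidate 8: n = (-3, -2, -1, -2) → π⊥ ≈ (-3.0000, -1.8284); max(|x|,|y|,|x±y|/√2) = 3.4142 > 1 ⇒ ∉ W
candidate 9: n = (2, -2, -2, 0) → π⊥ ≈ (+3.4142, +0.5858); max(|x|,|y|,|x±y|/√2) = 3.4142 > 1 ⇒ ∉ W

none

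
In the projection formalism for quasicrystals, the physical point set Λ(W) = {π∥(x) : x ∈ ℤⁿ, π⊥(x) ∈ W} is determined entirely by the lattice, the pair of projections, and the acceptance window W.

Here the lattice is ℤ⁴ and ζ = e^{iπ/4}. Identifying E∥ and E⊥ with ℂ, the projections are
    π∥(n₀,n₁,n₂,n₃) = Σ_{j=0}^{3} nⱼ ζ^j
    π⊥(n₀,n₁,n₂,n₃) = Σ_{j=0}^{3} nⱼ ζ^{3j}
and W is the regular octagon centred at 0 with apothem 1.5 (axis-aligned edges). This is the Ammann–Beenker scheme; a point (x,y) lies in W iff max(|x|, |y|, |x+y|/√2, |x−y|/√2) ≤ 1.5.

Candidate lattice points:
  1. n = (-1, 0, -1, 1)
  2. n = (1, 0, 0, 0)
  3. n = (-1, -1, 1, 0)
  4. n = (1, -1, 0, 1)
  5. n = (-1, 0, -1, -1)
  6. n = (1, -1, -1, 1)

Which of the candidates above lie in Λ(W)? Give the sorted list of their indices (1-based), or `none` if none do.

2

π⊥(n) = n₀ + n₁ζ³ + n₂ζ⁶ + n₃ζ⁹ where ζ = e^{iπ/4}.
#1 (-1, 0, -1, 1): internal (-0.292893, 1.707107); octagon support 1.707107 vs apothem 1.5 → ∉ W
#2 (1, 0, 0, 0): internal (1.000000, 0.000000); octagon support 1.000000 vs apothem 1.5 → ∈ W
#3 (-1, -1, 1, 0): internal (-0.292893, -1.707107); octagon support 1.707107 vs apothem 1.5 → ∉ W
#4 (1, -1, 0, 1): internal (2.414214, 0.000000); octagon support 2.414214 vs apothem 1.5 → ∉ W
#5 (-1, 0, -1, -1): internal (-1.707107, 0.292893); octagon support 1.707107 vs apothem 1.5 → ∉ W
#6 (1, -1, -1, 1): internal (2.414214, 1.000000); octagon support 2.414214 vs apothem 1.5 → ∉ W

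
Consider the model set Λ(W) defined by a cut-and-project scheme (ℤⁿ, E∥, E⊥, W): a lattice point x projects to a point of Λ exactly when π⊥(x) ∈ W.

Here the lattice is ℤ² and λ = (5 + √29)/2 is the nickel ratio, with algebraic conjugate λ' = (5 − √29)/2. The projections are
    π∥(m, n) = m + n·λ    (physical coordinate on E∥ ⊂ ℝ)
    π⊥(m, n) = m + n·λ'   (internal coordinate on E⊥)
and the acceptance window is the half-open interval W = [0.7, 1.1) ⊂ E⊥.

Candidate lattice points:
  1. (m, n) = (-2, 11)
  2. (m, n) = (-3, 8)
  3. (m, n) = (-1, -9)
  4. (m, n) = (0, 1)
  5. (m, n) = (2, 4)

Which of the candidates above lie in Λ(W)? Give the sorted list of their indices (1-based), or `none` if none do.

Numerically λ ≈ 5.19258 and λ' = −1/λ ≈ -0.19258.
[1] lift (-2,11): star map gives -4.11841; window check 0.7 ≤ -4.11841 < 1.1 is false → out
[2] lift (-3,8): star map gives -4.54066; window check 0.7 ≤ -4.54066 < 1.1 is false → out
[3] lift (-1,-9): star map gives 0.73324; window check 0.7 ≤ 0.73324 < 1.1 is true → IN Λ
[4] lift (0,1): star map gives -0.19258; window check 0.7 ≤ -0.19258 < 1.1 is false → out
[5] lift (2,4): star map gives 1.22967; window check 0.7 ≤ 1.22967 < 1.1 is false → out

3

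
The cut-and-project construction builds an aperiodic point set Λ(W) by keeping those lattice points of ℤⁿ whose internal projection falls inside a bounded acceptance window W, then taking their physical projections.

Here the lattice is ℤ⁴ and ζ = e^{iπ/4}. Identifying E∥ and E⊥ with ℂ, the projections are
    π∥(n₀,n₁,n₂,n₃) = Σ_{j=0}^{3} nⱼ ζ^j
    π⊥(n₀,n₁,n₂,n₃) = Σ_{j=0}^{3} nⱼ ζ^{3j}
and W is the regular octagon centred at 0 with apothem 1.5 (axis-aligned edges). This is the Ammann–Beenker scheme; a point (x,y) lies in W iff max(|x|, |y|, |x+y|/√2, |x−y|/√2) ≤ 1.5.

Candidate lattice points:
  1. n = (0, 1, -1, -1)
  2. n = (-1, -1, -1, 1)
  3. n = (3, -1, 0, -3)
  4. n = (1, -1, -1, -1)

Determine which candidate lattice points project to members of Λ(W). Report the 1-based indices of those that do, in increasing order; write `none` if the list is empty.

2, 4

π⊥(n) = n₀ + n₁ζ³ + n₂ζ⁶ + n₃ζ⁹ where ζ = e^{iπ/4}.
candidate 1: n = (0, 1, -1, -1) → π⊥ ≈ (-1.414214, +1.000000); max(|x|,|y|,|x±y|/√2) = 1.707107 > 1.5 ⇒ ∉ W
candidate 2: n = (-1, -1, -1, 1) → π⊥ ≈ (+0.414214, +1.000000); max(|x|,|y|,|x±y|/√2) = 1.000000 ≤ 1.5 ⇒ ∈ W
candidate 3: n = (3, -1, 0, -3) → π⊥ ≈ (+1.585786, -2.828427); max(|x|,|y|,|x±y|/√2) = 3.121320 > 1.5 ⇒ ∉ W
candidate 4: n = (1, -1, -1, -1) → π⊥ ≈ (+1.000000, -0.414214); max(|x|,|y|,|x±y|/√2) = 1.000000 ≤ 1.5 ⇒ ∈ W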